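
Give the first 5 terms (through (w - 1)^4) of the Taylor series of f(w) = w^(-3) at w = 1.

[(w - 1)^0] = 1;  [(w - 1)^1] = -3;  [(w - 1)^2] = 6;  [(w - 1)^3] = -10;  [(w - 1)^4] = 15.

15*(w - 1)^4 - 10*(w - 1)^3 + 6*(w - 1)^2 - 3*(w - 1) + 1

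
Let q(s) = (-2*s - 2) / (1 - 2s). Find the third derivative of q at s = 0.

-144

Multiply each power in the prefactor through the base expansion.
The coefficient of s^3 in the expansion is -24, so q′′′(0) = 3! * (-24) = -144.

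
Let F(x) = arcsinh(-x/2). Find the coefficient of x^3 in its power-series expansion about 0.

1/48

c_3 = F′′′(0)/3! = 1/48.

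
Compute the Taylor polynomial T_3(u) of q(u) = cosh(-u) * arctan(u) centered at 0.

Multiply the two series term by term and collect like powers.
q(0) = 0
q′(0) = 1
q′′(0) = 0
q′′′(0) = 1
The Taylor polynomial is Σ q^(k)(0)/k! · u^k.

u^3/6 + u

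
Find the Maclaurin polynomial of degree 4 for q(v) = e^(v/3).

v^4/1944 + v^3/162 + v^2/18 + v/3 + 1

q(0) = 1
q′(0) = 1/3
q′′(0) = 1/9
q′′′(0) = 1/27
q^(4)(0) = 1/81
Then c_k = q^(k)(0)/k! gives each Taylor coefficient.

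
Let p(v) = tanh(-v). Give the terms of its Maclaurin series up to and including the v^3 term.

v^3/3 - v

Use the known series and substitute for the argument.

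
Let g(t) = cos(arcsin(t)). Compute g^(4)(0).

Substitute the inner expansion into the outer series and collect powers.
From the series, [t^4] g = -1/8; multiply by 4! = 24 to get -3.

-3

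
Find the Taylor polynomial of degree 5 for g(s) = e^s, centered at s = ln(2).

Compute the successive derivatives at the expansion point and divide by k!.

(s - ln(2))^5/60 + (s - ln(2))^4/12 + (s - ln(2))^3/3 + (s - ln(2))^2 + 2*(s - ln(2)) + 2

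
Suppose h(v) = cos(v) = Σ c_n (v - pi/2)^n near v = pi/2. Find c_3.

1/6

h(pi/2) = 0
h′(pi/2) = -1
h′′(pi/2) = 0
h′′′(pi/2) = 1
So c_3 = h′′′(pi/2)/3! = 1/6.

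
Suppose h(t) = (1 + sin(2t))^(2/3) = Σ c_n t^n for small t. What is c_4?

Compose series: expand the inner function first, then feed it into the outer expansion.
[t^0] = 1;  [t^1] = 4/3;  [t^2] = -4/9;  [t^3] = -40/81;  [t^4] = 32/243.

32/243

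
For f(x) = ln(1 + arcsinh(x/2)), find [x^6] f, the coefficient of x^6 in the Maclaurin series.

-1/720

Plug the Maclaurin series of the inner function into that of the outer and collect terms.
f(0) = 0
f′(0) = 1/2
f′′(0) = -1/4
f′′′(0) = 1/8
f^(4)(0) = -1/8
f^(5)(0) = 13/32
f^(6)(0) = -1
So c_6 = f^(6)(0)/6! = -1/720.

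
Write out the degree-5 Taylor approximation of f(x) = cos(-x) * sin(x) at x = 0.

Multiply the two series term by term and collect like powers.
f(0) = 0
f′(0) = 1
f′′(0) = 0
f′′′(0) = -4
f^(4)(0) = 0
f^(5)(0) = 16

2*x^5/15 - 2*x^3/3 + x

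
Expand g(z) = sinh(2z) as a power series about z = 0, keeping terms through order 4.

4*z^3/3 + 2*z

g(0) = 0
g′(0) = 2
g′′(0) = 0
g′′′(0) = 8
g^(4)(0) = 0
The Taylor polynomial is Σ g^(k)(0)/k! · z^k.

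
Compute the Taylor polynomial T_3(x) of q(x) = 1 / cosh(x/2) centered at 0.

Invert the denominator's series and multiply.
[x^0] = 1;  [x^1] = 0;  [x^2] = -1/8;  [x^3] = 0.

1 - x^2/8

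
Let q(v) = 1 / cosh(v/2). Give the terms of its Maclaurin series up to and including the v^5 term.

5*v^4/384 - v^2/8 + 1

Invert the denominator's series and multiply.
q(0) = 1
q′(0) = 0
q′′(0) = -1/4
q′′′(0) = 0
q^(4)(0) = 5/16
q^(5)(0) = 0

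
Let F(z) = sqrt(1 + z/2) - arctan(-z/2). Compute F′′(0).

-1/16

Combine the two series term by term.
The coefficient of z^2 in the expansion is -1/32, so F′′(0) = 2! * (-1/32) = -1/16.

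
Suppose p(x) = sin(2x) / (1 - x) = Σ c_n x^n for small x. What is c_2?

Take the Cauchy product of the two expansions.
p(0) = 0
p′(0) = 2
p′′(0) = 4
Then c_k = p^(k)(0)/k! gives each Taylor coefficient.

2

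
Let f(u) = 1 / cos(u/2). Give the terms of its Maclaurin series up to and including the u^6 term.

61*u^6/46080 + 5*u^4/384 + u^2/8 + 1

Divide the numerator series by the denominator series (power-series long division).
f(0) = 1
f′(0) = 0
f′′(0) = 1/4
f′′′(0) = 0
f^(4)(0) = 5/16
f^(5)(0) = 0
f^(6)(0) = 61/64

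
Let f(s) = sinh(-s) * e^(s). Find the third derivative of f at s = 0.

-4

Take the Cauchy product of the two expansions.
The coefficient of s^3 in the expansion is -2/3, so f′′′(0) = 3! * (-2/3) = -4.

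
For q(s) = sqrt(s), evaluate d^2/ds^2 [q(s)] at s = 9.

-1/108

Compute the successive derivatives at the expansion point and divide by k!.
The coefficient of (s - 9)^2 in the expansion is -1/216, so q′′(9) = 2! * (-1/216) = -1/108.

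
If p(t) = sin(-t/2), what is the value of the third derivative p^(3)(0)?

The coefficient of t^3 in the expansion is 1/48, so p′′′(0) = 3! * (1/48) = 1/8.

1/8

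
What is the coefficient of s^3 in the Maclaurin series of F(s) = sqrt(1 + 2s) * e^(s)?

2/3

Take the Cauchy product of the two expansions.
F(0) = 1
F′(0) = 2
F′′(0) = 2
F′′′(0) = 4
So c_3 = F′′′(0)/3! = 2/3.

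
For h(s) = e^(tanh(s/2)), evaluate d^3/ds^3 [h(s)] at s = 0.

Substitute the inner expansion into the outer series and collect powers.
The coefficient of s^3 in the expansion is -1/48, so h′′′(0) = 3! * (-1/48) = -1/8.

-1/8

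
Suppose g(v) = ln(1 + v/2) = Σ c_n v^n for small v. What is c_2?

g(0) = 0
g′(0) = 1/2
g′′(0) = -1/4

-1/8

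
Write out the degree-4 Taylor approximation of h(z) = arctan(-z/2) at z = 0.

z^3/24 - z/2

h(0) = 0
h′(0) = -1/2
h′′(0) = 0
h′′′(0) = 1/4
h^(4)(0) = 0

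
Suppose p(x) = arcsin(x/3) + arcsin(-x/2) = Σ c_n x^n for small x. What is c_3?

-19/1296

Expand each term separately and add.
p(0) = 0
p′(0) = -1/6
p′′(0) = 0
p′′′(0) = -19/216
So c_3 = p′′′(0)/3! = -19/1296.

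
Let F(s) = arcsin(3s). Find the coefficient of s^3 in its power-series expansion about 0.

9/2

Use the known series and substitute for the argument.
F(0) = 0
F′(0) = 3
F′′(0) = 0
F′′′(0) = 27
The Taylor polynomial is Σ F^(k)(0)/k! · s^k.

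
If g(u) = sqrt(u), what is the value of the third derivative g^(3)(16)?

Differentiate repeatedly and evaluate at the center.
The coefficient of (u - 16)^3 in the expansion is 1/16384, so g′′′(16) = 3! * (1/16384) = 3/8192.

3/8192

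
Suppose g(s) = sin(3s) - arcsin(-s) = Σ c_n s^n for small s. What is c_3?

Expand each term separately and add.
g(0) = 0
g′(0) = 4
g′′(0) = 0
g′′′(0) = -26
The Taylor polynomial is Σ g^(k)(0)/k! · s^k.

-13/3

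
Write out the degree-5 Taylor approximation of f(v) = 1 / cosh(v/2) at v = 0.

5*v^4/384 - v^2/8 + 1

Write the quotient as an unknown series and match coefficients against numerator = denominator · series.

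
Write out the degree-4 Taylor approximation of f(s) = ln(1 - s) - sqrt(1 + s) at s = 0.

-27*s^4/128 - 19*s^3/48 - 3*s^2/8 - 3*s/2 - 1

Expand each term separately and add.
f(0) = -1
f′(0) = -3/2
f′′(0) = -3/4
f′′′(0) = -19/8
f^(4)(0) = -81/16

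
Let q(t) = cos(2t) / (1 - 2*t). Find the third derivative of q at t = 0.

24

Multiply the numerator's expansion by the denominator's geometric series.
From the series, [t^3] q = 4; multiply by 3! = 6 to get 24.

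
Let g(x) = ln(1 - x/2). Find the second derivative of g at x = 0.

-1/4

The coefficient of x^2 in the expansion is -1/8, so g′′(0) = 2! * (-1/8) = -1/4.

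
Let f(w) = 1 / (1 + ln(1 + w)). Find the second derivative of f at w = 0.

3

Use the geometric series for the reciprocal, then substitute.
From the series, [w^2] f = 3/2; multiply by 2! = 2 to get 3.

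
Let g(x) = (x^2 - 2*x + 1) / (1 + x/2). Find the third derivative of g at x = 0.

Multiply each power in the prefactor through the base expansion.
From the series, [x^3] g = -9/8; multiply by 3! = 6 to get -27/4.

-27/4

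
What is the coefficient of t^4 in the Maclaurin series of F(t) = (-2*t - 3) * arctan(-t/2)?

Distribute the polynomial across the series and collect like powers.
[t^0] = 0;  [t^1] = 3/2;  [t^2] = 1;  [t^3] = -1/8;  [t^4] = -1/12.

-1/12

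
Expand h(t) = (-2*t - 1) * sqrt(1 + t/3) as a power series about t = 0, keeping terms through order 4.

-43*t^4/10368 + 11*t^3/432 - 23*t^2/72 - 13*t/6 - 1

Shift and add copies of the series according to the polynomial's terms.
[t^0] = -1;  [t^1] = -13/6;  [t^2] = -23/72;  [t^3] = 11/432;  [t^4] = -43/10368.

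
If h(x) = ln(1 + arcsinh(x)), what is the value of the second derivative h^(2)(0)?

-1

Let u equal the inner series; expand the outer function in u and truncate.
From the series, [x^2] h = -1/2; multiply by 2! = 2 to get -1.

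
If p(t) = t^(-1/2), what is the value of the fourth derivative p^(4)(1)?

The coefficient of (t - 1)^4 in the expansion is 35/128, so p^(4)(1) = 4! * (35/128) = 105/16.

105/16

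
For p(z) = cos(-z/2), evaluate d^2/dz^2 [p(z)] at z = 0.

The coefficient of z^2 in the expansion is -1/8, so p′′(0) = 2! * (-1/8) = -1/4.

-1/4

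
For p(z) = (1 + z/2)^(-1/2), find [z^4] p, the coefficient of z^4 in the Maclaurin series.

[z^0] = 1;  [z^1] = -1/4;  [z^2] = 3/32;  [z^3] = -5/128;  [z^4] = 35/2048.

35/2048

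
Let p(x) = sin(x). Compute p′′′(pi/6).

Differentiate repeatedly and evaluate at the center.
The coefficient of (x - pi/6)^3 in the expansion is -sqrt(3)/12, so p′′′(pi/6) = 3! * (-sqrt(3)/12) = -sqrt(3)/2.

-sqrt(3)/2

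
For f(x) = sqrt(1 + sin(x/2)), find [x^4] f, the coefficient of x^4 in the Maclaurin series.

1/6144

Substitute the inner expansion into the outer series and collect powers.
f(0) = 1
f′(0) = 1/4
f′′(0) = -1/16
f′′′(0) = -1/64
f^(4)(0) = 1/256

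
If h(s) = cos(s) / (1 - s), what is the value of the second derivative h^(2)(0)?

1

Use 1/(1 - r) = Σ r^k on the denominator, then take the Cauchy product.
The coefficient of s^2 in the expansion is 1/2, so h′′(0) = 2! * (1/2) = 1.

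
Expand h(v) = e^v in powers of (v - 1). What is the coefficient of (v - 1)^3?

c_3 = h′′′(1)/3! = e/6.

e/6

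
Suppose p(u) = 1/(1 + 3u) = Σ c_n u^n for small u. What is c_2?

9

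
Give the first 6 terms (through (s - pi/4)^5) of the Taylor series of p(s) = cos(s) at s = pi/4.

-sqrt(2)*(s - pi/4)^5/240 + sqrt(2)*(s - pi/4)^4/48 + sqrt(2)*(s - pi/4)^3/12 - sqrt(2)*(s - pi/4)^2/4 - sqrt(2)*(s - pi/4)/2 + sqrt(2)/2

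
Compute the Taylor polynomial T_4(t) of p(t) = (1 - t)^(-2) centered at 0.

5*t^4 + 4*t^3 + 3*t^2 + 2*t + 1

[t^0] = 1;  [t^1] = 2;  [t^2] = 3;  [t^3] = 4;  [t^4] = 5.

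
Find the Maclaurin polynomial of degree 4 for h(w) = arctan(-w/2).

Use the known series and substitute for the argument.
[w^0] = 0;  [w^1] = -1/2;  [w^2] = 0;  [w^3] = 1/24;  [w^4] = 0.

w^3/24 - w/2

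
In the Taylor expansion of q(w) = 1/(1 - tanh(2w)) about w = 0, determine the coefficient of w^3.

Substitute the inner expansion into the outer series and collect powers.

16/3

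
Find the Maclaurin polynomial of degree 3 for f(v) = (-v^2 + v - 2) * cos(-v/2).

-v^3/8 - 3*v^2/4 + v - 2

Distribute the polynomial across the series and collect like powers.
f(0) = -2
f′(0) = 1
f′′(0) = -3/2
f′′′(0) = -3/4
Dividing each by k! gives the coefficients c_0, ..., c_3.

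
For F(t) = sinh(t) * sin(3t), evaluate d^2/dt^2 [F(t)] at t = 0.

6

Multiply the two series term by term and collect like powers.
From the series, [t^2] F = 3; multiply by 2! = 2 to get 6.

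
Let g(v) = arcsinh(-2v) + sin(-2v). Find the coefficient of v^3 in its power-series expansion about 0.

8/3

Combine the two series term by term.
g(0) = 0
g′(0) = -4
g′′(0) = 0
g′′′(0) = 16
The Taylor polynomial is Σ g^(k)(0)/k! · v^k.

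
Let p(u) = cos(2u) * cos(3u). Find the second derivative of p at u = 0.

-13

Expand each factor separately, then convolve coefficients.
The coefficient of u^2 in the expansion is -13/2, so p′′(0) = 2! * (-13/2) = -13.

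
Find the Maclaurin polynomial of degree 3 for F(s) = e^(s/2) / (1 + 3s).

-1097*s^3/48 + 61*s^2/8 - 5*s/2 + 1

Expand each factor separately, then convolve coefficients.
F(0) = 1
F′(0) = -5/2
F′′(0) = 61/4
F′′′(0) = -1097/8
The Taylor polynomial is Σ F^(k)(0)/k! · s^k.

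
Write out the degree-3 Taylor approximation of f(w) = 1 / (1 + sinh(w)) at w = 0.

Use the geometric series for the reciprocal, then substitute.

-7*w^3/6 + w^2 - w + 1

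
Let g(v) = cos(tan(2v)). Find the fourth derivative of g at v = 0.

-112

Compose series: expand the inner function first, then feed it into the outer expansion.
The coefficient of v^4 in the expansion is -14/3, so g^(4)(0) = 4! * (-14/3) = -112.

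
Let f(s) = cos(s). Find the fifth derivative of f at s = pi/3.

The coefficient of (s - pi/3)^5 in the expansion is -sqrt(3)/240, so f^(5)(pi/3) = 5! * (-sqrt(3)/240) = -sqrt(3)/2.

-sqrt(3)/2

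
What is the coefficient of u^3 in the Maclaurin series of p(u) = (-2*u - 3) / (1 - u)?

-5

Distribute the polynomial across the series and collect like powers.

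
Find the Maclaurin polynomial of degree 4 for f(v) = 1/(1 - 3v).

81*v^4 + 27*v^3 + 9*v^2 + 3*v + 1

f(0) = 1
f′(0) = 3
f′′(0) = 18
f′′′(0) = 162
f^(4)(0) = 1944
Dividing each by k! gives the coefficients c_0, ..., c_4.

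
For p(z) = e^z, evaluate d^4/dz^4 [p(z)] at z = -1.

Differentiate repeatedly and evaluate at the center.
From the series, [(z + 1)^4] p = e^(-1)/24; multiply by 4! = 24 to get e^(-1).

e^(-1)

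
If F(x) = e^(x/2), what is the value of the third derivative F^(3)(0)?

1/8

Apply the Taylor formula c_k = f^(k)(a)/k!.
From the series, [x^3] F = 1/48; multiply by 3! = 6 to get 1/8.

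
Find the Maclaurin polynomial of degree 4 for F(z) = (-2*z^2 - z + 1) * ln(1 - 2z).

Distribute the polynomial across the series and collect like powers.
[z^0] = 0;  [z^1] = -2;  [z^2] = 0;  [z^3] = 10/3;  [z^4] = 8/3.

8*z^4/3 + 10*z^3/3 - 2*z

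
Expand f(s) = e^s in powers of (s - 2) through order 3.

Compute the successive derivatives at the expansion point and divide by k!.

(s - 2)^3*e^(2)/6 + (s - 2)^2*e^(2)/2 + (s - 2)*e^(2) + e^(2)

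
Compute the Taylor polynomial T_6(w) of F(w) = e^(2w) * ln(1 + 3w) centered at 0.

-55*w^6 + 221*w^5/10 - 29*w^4/4 + 6*w^3 + 3*w^2/2 + 3*w

Expand each factor separately, then convolve coefficients.
F(0) = 0
F′(0) = 3
F′′(0) = 3
F′′′(0) = 36
F^(4)(0) = -174
F^(5)(0) = 2652
F^(6)(0) = -39600
Then c_k = F^(k)(0)/k! gives each Taylor coefficient.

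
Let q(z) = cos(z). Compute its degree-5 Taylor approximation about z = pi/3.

q(pi/3) = 1/2
q′(pi/3) = -sqrt(3)/2
q′′(pi/3) = -1/2
q′′′(pi/3) = sqrt(3)/2
q^(4)(pi/3) = 1/2
q^(5)(pi/3) = -sqrt(3)/2
Dividing each by k! gives the coefficients c_0, ..., c_5.

-sqrt(3)*(z - pi/3)^5/240 + (z - pi/3)^4/48 + sqrt(3)*(z - pi/3)^3/12 - (z - pi/3)^2/4 - sqrt(3)*(z - pi/3)/2 + 1/2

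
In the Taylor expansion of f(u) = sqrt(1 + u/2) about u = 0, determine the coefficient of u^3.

Apply the Taylor formula c_k = f^(k)(a)/k!.
f(0) = 1
f′(0) = 1/4
f′′(0) = -1/16
f′′′(0) = 3/64
So c_3 = f′′′(0)/3! = 1/128.

1/128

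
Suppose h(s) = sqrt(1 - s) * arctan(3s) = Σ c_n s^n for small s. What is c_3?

Take the Cauchy product of the two expansions.
h(0) = 0
h′(0) = 3
h′′(0) = -3
h′′′(0) = -225/4
So c_3 = h′′′(0)/3! = -75/8.

-75/8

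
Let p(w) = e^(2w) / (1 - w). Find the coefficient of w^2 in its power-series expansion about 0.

5

Expand 1/(denominator) as a geometric series and multiply by the numerator's series.
[w^0] = 1;  [w^1] = 3;  [w^2] = 5.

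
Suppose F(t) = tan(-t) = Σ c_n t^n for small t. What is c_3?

-1/3

F(0) = 0
F′(0) = -1
F′′(0) = 0
F′′′(0) = -2
So c_3 = F′′′(0)/3! = -1/3.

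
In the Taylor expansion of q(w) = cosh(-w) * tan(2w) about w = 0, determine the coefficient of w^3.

11/3

Multiply the two series term by term and collect like powers.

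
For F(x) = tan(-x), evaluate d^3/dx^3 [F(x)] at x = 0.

Differentiate repeatedly and evaluate at the center.
From the series, [x^3] F = -1/3; multiply by 3! = 6 to get -2.

-2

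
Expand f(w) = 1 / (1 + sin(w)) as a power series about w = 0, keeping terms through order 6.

Use the geometric series for the reciprocal, then substitute.
[w^0] = 1;  [w^1] = -1;  [w^2] = 1;  [w^3] = -5/6;  [w^4] = 2/3;  [w^5] = -61/120;  [w^6] = 17/45.

17*w^6/45 - 61*w^5/120 + 2*w^4/3 - 5*w^3/6 + w^2 - w + 1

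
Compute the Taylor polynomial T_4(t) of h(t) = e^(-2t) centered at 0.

2*t^4/3 - 4*t^3/3 + 2*t^2 - 2*t + 1

h(0) = 1
h′(0) = -2
h′′(0) = 4
h′′′(0) = -8
h^(4)(0) = 16
Dividing each by k! gives the coefficients c_0, ..., c_4.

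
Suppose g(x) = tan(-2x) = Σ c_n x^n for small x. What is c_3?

-8/3

g(0) = 0
g′(0) = -2
g′′(0) = 0
g′′′(0) = -16
Dividing each by k! gives the coefficients c_0, ..., c_3.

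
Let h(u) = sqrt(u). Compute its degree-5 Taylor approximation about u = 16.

Use the known series and substitute for the argument.

7*(u - 16)^5/67108864 - 5*(u - 16)^4/2097152 + (u - 16)^3/16384 - (u - 16)^2/512 + (u - 16)/8 + 4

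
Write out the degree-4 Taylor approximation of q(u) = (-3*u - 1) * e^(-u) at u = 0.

Distribute the polynomial across the series and collect like powers.
[u^0] = -1;  [u^1] = -2;  [u^2] = 5/2;  [u^3] = -4/3;  [u^4] = 11/24.

11*u^4/24 - 4*u^3/3 + 5*u^2/2 - 2*u - 1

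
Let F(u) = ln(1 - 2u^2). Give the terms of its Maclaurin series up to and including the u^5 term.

F(0) = 0
F′(0) = 0
F′′(0) = -4
F′′′(0) = 0
F^(4)(0) = -48
F^(5)(0) = 0

-2*u^4 - 2*u^2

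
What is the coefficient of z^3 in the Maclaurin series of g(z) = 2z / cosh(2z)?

-4

Write the quotient as an unknown series and match coefficients against numerator = denominator · series.
g(0) = 0
g′(0) = 2
g′′(0) = 0
g′′′(0) = -24
So c_3 = g′′′(0)/3! = -4.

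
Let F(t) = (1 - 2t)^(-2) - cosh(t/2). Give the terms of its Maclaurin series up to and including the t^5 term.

Expand each term separately and add.
F(0) = 0
F′(0) = 4
F′′(0) = 95/4
F′′′(0) = 192
F^(4)(0) = 30719/16
F^(5)(0) = 23040

192*t^5 + 30719*t^4/384 + 32*t^3 + 95*t^2/8 + 4*t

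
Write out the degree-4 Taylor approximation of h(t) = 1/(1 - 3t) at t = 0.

Compute the successive derivatives at the expansion point and divide by k!.
[t^0] = 1;  [t^1] = 3;  [t^2] = 9;  [t^3] = 27;  [t^4] = 81.

81*t^4 + 27*t^3 + 9*t^2 + 3*t + 1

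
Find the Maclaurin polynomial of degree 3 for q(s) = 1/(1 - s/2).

Use the known series and substitute for the argument.

s^3/8 + s^2/4 + s/2 + 1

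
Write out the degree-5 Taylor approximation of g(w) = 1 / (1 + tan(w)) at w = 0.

-32*w^5/15 + 5*w^4/3 - 4*w^3/3 + w^2 - w + 1

Write 1/(1+u) = 1 - u + u^2 - u^3 + ... and substitute the series for u.
g(0) = 1
g′(0) = -1
g′′(0) = 2
g′′′(0) = -8
g^(4)(0) = 40
g^(5)(0) = -256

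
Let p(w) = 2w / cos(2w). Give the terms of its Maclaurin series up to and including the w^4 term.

Write the quotient as an unknown series and match coefficients against numerator = denominator · series.
p(0) = 0
p′(0) = 2
p′′(0) = 0
p′′′(0) = 24
p^(4)(0) = 0

4*w^3 + 2*w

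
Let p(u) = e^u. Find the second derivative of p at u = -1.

From the series, [(u + 1)^2] p = e^(-1)/2; multiply by 2! = 2 to get e^(-1).

e^(-1)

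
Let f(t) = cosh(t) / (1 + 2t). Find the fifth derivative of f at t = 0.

Multiply the two series term by term and collect like powers.
From the series, [t^5] f = -433/12; multiply by 5! = 120 to get -4330.

-4330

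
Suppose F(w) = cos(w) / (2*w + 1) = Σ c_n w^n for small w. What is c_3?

-7

Use 1/(1 - r) = Σ r^k on the denominator, then take the Cauchy product.
F(0) = 1
F′(0) = -2
F′′(0) = 7
F′′′(0) = -42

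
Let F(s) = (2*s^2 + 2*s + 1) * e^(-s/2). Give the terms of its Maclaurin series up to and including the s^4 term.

Multiply each power in the prefactor through the base expansion.
[s^0] = 1;  [s^1] = 3/2;  [s^2] = 9/8;  [s^3] = -37/48;  [s^4] = 27/128.

27*s^4/128 - 37*s^3/48 + 9*s^2/8 + 3*s/2 + 1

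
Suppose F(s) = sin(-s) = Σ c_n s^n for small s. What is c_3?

F(0) = 0
F′(0) = -1
F′′(0) = 0
F′′′(0) = 1
Dividing each by k! gives the coefficients c_0, ..., c_3.

1/6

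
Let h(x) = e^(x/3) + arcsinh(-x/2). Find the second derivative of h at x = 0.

1/9

Expand each term separately and add.
From the series, [x^2] h = 1/18; multiply by 2! = 2 to get 1/9.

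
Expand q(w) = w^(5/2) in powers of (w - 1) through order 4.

q(1) = 1
q′(1) = 5/2
q′′(1) = 15/4
q′′′(1) = 15/8
q^(4)(1) = -15/16
Dividing each by k! gives the coefficients c_0, ..., c_4.

-5*(w - 1)^4/128 + 5*(w - 1)^3/16 + 15*(w - 1)^2/8 + 5*(w - 1)/2 + 1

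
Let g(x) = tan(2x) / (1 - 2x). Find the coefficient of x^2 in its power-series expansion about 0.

4

Write out both Maclaurin series and multiply, keeping only the needed powers.
[x^0] = 0;  [x^1] = 2;  [x^2] = 4.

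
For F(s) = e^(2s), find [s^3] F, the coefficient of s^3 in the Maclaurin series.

Differentiate repeatedly and evaluate at the center.

4/3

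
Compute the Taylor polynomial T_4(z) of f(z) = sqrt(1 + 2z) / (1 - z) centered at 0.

11*z^4/8 + 2*z^3 + 3*z^2/2 + 2*z + 1

Write out both Maclaurin series and multiply, keeping only the needed powers.
[z^0] = 1;  [z^1] = 2;  [z^2] = 3/2;  [z^3] = 2;  [z^4] = 11/8.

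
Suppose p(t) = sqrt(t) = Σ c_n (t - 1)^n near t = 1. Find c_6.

Differentiate repeatedly and evaluate at the center.
[(t - 1)^0] = 1;  [(t - 1)^1] = 1/2;  [(t - 1)^2] = -1/8;  [(t - 1)^3] = 1/16;  [(t - 1)^4] = -5/128;  [(t - 1)^5] = 7/256;  [(t - 1)^6] = -21/1024.

-21/1024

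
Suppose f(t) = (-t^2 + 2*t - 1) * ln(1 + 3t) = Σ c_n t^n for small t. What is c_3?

-21

Distribute the polynomial across the series and collect like powers.
[t^0] = 0;  [t^1] = -3;  [t^2] = 21/2;  [t^3] = -21.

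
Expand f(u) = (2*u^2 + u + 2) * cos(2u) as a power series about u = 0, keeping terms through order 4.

-8*u^4/3 - 2*u^3 - 2*u^2 + u + 2

Multiply each power in the prefactor through the base expansion.
f(0) = 2
f′(0) = 1
f′′(0) = -4
f′′′(0) = -12
f^(4)(0) = -64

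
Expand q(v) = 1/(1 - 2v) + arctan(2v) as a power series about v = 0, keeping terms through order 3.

Expand each term separately and add.
q(0) = 1
q′(0) = 4
q′′(0) = 8
q′′′(0) = 32
Dividing each by k! gives the coefficients c_0, ..., c_3.

16*v^3/3 + 4*v^2 + 4*v + 1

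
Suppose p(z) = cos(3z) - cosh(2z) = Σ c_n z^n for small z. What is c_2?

-13/2

Expand each term separately and add.
p(0) = 0
p′(0) = 0
p′′(0) = -13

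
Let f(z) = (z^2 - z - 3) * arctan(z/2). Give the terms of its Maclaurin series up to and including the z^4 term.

Shift and add copies of the series according to the polynomial's terms.

z^4/24 + 5*z^3/8 - z^2/2 - 3*z/2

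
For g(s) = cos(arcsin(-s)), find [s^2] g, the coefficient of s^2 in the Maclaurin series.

Plug the Maclaurin series of the inner function into that of the outer and collect terms.
[s^0] = 1;  [s^1] = 0;  [s^2] = -1/2.

-1/2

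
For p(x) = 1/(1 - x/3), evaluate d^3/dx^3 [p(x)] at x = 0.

Differentiate repeatedly and evaluate at the center.
The coefficient of x^3 in the expansion is 1/27, so p′′′(0) = 3! * (1/27) = 2/9.

2/9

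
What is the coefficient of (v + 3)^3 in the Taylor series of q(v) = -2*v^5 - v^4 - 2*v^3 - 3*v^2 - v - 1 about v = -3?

-170

Use the known series and substitute for the argument.
q(-3) = 434
q′(-3) = -739
q′′(-3) = 1002
q′′′(-3) = -1020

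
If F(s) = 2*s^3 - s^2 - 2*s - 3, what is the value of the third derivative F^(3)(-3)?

12

From the series, [(s + 3)^3] F = 2; multiply by 3! = 6 to get 12.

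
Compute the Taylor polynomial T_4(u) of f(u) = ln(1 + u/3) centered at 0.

-u^4/324 + u^3/81 - u^2/18 + u/3

Use the known series and substitute for the argument.
f(0) = 0
f′(0) = 1/3
f′′(0) = -1/9
f′′′(0) = 2/27
f^(4)(0) = -2/27
The Taylor polynomial is Σ f^(k)(0)/k! · u^k.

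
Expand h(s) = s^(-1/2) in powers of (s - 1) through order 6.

231*(s - 1)^6/1024 - 63*(s - 1)^5/256 + 35*(s - 1)^4/128 - 5*(s - 1)^3/16 + 3*(s - 1)^2/8 - (s - 1)/2 + 1

Apply the Taylor formula c_k = f^(k)(a)/k!.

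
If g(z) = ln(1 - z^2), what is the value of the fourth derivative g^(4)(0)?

Apply the Taylor formula c_k = f^(k)(a)/k!.
The coefficient of z^4 in the expansion is -1/2, so g^(4)(0) = 4! * (-1/2) = -12.

-12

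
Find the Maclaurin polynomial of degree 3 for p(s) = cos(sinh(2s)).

1 - 2*s^2

Plug the Maclaurin series of the inner function into that of the outer and collect terms.
p(0) = 1
p′(0) = 0
p′′(0) = -4
p′′′(0) = 0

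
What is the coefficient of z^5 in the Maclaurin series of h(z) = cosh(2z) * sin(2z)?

Write out both Maclaurin series and multiply, keeping only the needed powers.
h(0) = 0
h′(0) = 2
h′′(0) = 0
h′′′(0) = 16
h^(4)(0) = 0
h^(5)(0) = -128
Dividing each by k! gives the coefficients c_0, ..., c_5.

-16/15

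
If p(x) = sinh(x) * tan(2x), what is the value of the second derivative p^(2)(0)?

Expand each factor separately, then convolve coefficients.
The coefficient of x^2 in the expansion is 2, so p′′(0) = 2! * (2) = 4.

4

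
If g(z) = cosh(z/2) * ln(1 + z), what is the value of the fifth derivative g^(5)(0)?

469/16

Write out both Maclaurin series and multiply, keeping only the needed powers.
The coefficient of z^5 in the expansion is 469/1920, so g^(5)(0) = 5! * (469/1920) = 469/16.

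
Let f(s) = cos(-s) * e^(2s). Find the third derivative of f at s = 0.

2

Multiply the two series term by term and collect like powers.
From the series, [s^3] f = 1/3; multiply by 3! = 6 to get 2.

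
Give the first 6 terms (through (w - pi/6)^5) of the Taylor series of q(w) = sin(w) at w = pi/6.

sqrt(3)*(w - pi/6)^5/240 + (w - pi/6)^4/48 - sqrt(3)*(w - pi/6)^3/12 - (w - pi/6)^2/4 + sqrt(3)*(w - pi/6)/2 + 1/2

Differentiate repeatedly and evaluate at the center.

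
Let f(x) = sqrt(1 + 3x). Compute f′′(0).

-9/4

Apply the Taylor formula c_k = f^(k)(a)/k!.
The coefficient of x^2 in the expansion is -9/8, so f′′(0) = 2! * (-9/8) = -9/4.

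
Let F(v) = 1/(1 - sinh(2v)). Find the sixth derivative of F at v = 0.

78848

Plug the Maclaurin series of the inner function into that of the outer and collect terms.
The coefficient of v^6 in the expansion is 4928/45, so F^(6)(0) = 6! * (4928/45) = 78848.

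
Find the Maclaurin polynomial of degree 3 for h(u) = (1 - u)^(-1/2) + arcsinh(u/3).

Add the two expansions coefficient-wise.
[u^0] = 1;  [u^1] = 5/6;  [u^2] = 3/8;  [u^3] = 397/1296.

397*u^3/1296 + 3*u^2/8 + 5*u/6 + 1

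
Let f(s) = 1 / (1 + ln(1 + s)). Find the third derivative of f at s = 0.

-14

Use the geometric series for the reciprocal, then substitute.
The coefficient of s^3 in the expansion is -7/3, so f′′′(0) = 3! * (-7/3) = -14.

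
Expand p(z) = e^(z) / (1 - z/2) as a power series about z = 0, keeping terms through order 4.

Take the Cauchy product of the two expansions.

7*z^4/16 + 19*z^3/24 + 5*z^2/4 + 3*z/2 + 1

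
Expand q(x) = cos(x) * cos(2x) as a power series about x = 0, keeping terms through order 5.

Multiply the two series term by term and collect like powers.
[x^0] = 1;  [x^1] = 0;  [x^2] = -5/2;  [x^3] = 0;  [x^4] = 41/24;  [x^5] = 0.

41*x^4/24 - 5*x^2/2 + 1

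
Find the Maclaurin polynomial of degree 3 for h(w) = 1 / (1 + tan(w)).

Expand as Σ (-1)^k u^k with u equal to the inner function's series.
h(0) = 1
h′(0) = -1
h′′(0) = 2
h′′′(0) = -8

-4*w^3/3 + w^2 - w + 1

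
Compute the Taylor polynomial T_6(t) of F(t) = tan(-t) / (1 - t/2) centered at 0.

Expand each factor separately, then convolve coefficients.
[t^0] = 0;  [t^1] = -1;  [t^2] = -1/2;  [t^3] = -7/12;  [t^4] = -7/24;  [t^5] = -67/240;  [t^6] = -67/480.

-67*t^6/480 - 67*t^5/240 - 7*t^4/24 - 7*t^3/12 - t^2/2 - t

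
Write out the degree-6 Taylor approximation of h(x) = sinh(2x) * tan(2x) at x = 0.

Multiply the two series term by term and collect like powers.
[x^0] = 0;  [x^1] = 0;  [x^2] = 4;  [x^3] = 0;  [x^4] = 8;  [x^5] = 0;  [x^6] = 568/45.

568*x^6/45 + 8*x^4 + 4*x^2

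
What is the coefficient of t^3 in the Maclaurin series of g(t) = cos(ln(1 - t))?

Compose series: expand the inner function first, then feed it into the outer expansion.
g(0) = 1
g′(0) = 0
g′′(0) = -1
g′′′(0) = -3
So c_3 = g′′′(0)/3! = -1/2.

-1/2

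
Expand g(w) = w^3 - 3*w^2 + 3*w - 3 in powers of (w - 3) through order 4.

(w - 3)^3 + 6*(w - 3)^2 + 12*(w - 3) + 6

[(w - 3)^0] = 6;  [(w - 3)^1] = 12;  [(w - 3)^2] = 6;  [(w - 3)^3] = 1;  [(w - 3)^4] = 0.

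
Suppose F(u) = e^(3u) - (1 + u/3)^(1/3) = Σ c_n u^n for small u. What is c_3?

19673/4374

Combine the two series term by term.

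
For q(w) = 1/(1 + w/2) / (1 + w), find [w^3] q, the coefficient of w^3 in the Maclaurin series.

Take the Cauchy product of the two expansions.
q(0) = 1
q′(0) = -3/2
q′′(0) = 7/2
q′′′(0) = -45/4

-15/8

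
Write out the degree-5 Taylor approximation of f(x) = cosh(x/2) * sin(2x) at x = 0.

Write out both Maclaurin series and multiply, keeping only the needed powers.
[x^0] = 0;  [x^1] = 2;  [x^2] = 0;  [x^3] = -13/12;  [x^4] = 0;  [x^5] = 101/960.

101*x^5/960 - 13*x^3/12 + 2*x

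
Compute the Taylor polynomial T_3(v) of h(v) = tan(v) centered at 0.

v^3/3 + v

h(0) = 0
h′(0) = 1
h′′(0) = 0
h′′′(0) = 2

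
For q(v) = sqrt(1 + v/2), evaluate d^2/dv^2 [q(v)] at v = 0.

The coefficient of v^2 in the expansion is -1/32, so q′′(0) = 2! * (-1/32) = -1/16.

-1/16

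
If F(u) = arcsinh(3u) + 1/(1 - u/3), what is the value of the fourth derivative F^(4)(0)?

8/27

Add the two expansions coefficient-wise.
From the series, [u^4] F = 1/81; multiply by 4! = 24 to get 8/27.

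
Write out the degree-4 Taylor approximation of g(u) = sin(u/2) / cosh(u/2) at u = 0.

-u^3/12 + u/2

Invert the denominator's series and multiply.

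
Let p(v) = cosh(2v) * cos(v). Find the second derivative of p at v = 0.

3

Take the Cauchy product of the two expansions.
The coefficient of v^2 in the expansion is 3/2, so p′′(0) = 2! * (3/2) = 3.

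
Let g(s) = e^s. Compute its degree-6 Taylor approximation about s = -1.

Apply the Taylor formula c_k = f^(k)(a)/k!.
[(s + 1)^0] = e^(-1);  [(s + 1)^1] = e^(-1);  [(s + 1)^2] = e^(-1)/2;  [(s + 1)^3] = e^(-1)/6;  [(s + 1)^4] = e^(-1)/24;  [(s + 1)^5] = e^(-1)/120;  [(s + 1)^6] = e^(-1)/720.

(s + 1)^6*e^(-1)/720 + (s + 1)^5*e^(-1)/120 + (s + 1)^4*e^(-1)/24 + (s + 1)^3*e^(-1)/6 + (s + 1)^2*e^(-1)/2 + (s + 1)*e^(-1) + e^(-1)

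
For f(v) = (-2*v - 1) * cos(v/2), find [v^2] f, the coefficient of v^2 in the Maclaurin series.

Shift and add copies of the series according to the polynomial's terms.
[v^0] = -1;  [v^1] = -2;  [v^2] = 1/8.
So c_2 = f′′(0)/2! = 1/8.

1/8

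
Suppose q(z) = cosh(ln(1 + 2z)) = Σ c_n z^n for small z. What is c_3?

-4

Substitute the inner expansion into the outer series and collect powers.
q(0) = 1
q′(0) = 0
q′′(0) = 4
q′′′(0) = -24
So c_3 = q′′′(0)/3! = -4.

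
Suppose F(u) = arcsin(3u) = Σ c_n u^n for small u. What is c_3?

9/2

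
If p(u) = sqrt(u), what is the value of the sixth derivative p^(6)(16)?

-945/268435456

Compute the successive derivatives at the expansion point and divide by k!.
The coefficient of (u - 16)^6 in the expansion is -21/4294967296, so p^(6)(16) = 6! * (-21/4294967296) = -945/268435456.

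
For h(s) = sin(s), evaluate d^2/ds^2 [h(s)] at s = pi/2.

-1

The coefficient of (s - pi/2)^2 in the expansion is -1/2, so h′′(pi/2) = 2! * (-1/2) = -1.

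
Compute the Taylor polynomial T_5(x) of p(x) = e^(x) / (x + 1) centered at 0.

-11*x^5/30 + 3*x^4/8 - x^3/3 + x^2/2 + 1

Expand 1/(denominator) as a geometric series and multiply by the numerator's series.
p(0) = 1
p′(0) = 0
p′′(0) = 1
p′′′(0) = -2
p^(4)(0) = 9
p^(5)(0) = -44
Dividing each by k! gives the coefficients c_0, ..., c_5.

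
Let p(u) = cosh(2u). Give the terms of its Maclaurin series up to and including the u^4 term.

2*u^4/3 + 2*u^2 + 1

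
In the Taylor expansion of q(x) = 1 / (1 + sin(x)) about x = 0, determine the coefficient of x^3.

-5/6

Use the geometric series for the reciprocal, then substitute.
q(0) = 1
q′(0) = -1
q′′(0) = 2
q′′′(0) = -5
So c_3 = q′′′(0)/3! = -5/6.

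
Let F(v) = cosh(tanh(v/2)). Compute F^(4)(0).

Let u equal the inner series; expand the outer function in u and truncate.
The coefficient of v^4 in the expansion is -7/384, so F^(4)(0) = 4! * (-7/384) = -7/16.

-7/16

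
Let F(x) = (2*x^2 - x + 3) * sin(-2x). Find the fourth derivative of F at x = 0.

-32

Multiply each power in the prefactor through the base expansion.
The coefficient of x^4 in the expansion is -4/3, so F^(4)(0) = 4! * (-4/3) = -32.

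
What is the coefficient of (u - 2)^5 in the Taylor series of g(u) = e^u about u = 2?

e^(2)/120

g(2) = e^(2)
g′(2) = e^(2)
g′′(2) = e^(2)
g′′′(2) = e^(2)
g^(4)(2) = e^(2)
g^(5)(2) = e^(2)
So c_5 = g^(5)(2)/5! = e^(2)/120.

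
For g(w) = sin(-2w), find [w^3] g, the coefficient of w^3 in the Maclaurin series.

4/3

Differentiate repeatedly and evaluate at the center.
[w^0] = 0;  [w^1] = -2;  [w^2] = 0;  [w^3] = 4/3.
So c_3 = g′′′(0)/3! = 4/3.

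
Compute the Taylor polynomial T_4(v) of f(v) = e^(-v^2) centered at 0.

Use the known series and substitute for the argument.
f(0) = 1
f′(0) = 0
f′′(0) = -2
f′′′(0) = 0
f^(4)(0) = 12

v^4/2 - v^2 + 1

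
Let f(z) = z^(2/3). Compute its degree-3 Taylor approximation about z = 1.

4*(z - 1)^3/81 - (z - 1)^2/9 + 2*(z - 1)/3 + 1

[(z - 1)^0] = 1;  [(z - 1)^1] = 2/3;  [(z - 1)^2] = -1/9;  [(z - 1)^3] = 4/81.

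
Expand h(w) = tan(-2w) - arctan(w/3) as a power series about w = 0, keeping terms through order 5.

Expand each term separately and add.

-1037*w^5/243 - 215*w^3/81 - 7*w/3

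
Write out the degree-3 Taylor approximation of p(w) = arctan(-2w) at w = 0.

8*w^3/3 - 2*w

Use the known series and substitute for the argument.
[w^0] = 0;  [w^1] = -2;  [w^2] = 0;  [w^3] = 8/3.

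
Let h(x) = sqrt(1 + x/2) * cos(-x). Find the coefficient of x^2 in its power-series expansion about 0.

-17/32

Multiply the two series term by term and collect like powers.
[x^0] = 1;  [x^1] = 1/4;  [x^2] = -17/32.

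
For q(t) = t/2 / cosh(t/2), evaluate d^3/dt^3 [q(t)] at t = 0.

Divide the numerator series by the denominator series (power-series long division).
The coefficient of t^3 in the expansion is -1/16, so q′′′(0) = 3! * (-1/16) = -3/8.

-3/8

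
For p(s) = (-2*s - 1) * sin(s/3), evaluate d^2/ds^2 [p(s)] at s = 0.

Distribute the polynomial across the series and collect like powers.
The coefficient of s^2 in the expansion is -2/3, so p′′(0) = 2! * (-2/3) = -4/3.

-4/3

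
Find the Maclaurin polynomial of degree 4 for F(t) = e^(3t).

27*t^4/8 + 9*t^3/2 + 9*t^2/2 + 3*t + 1

Apply the Taylor formula c_k = f^(k)(a)/k!.
F(0) = 1
F′(0) = 3
F′′(0) = 9
F′′′(0) = 27
F^(4)(0) = 81
Then c_k = F^(k)(0)/k! gives each Taylor coefficient.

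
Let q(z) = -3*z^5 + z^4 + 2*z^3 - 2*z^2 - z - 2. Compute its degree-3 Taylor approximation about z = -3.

[(z + 3)^0] = 739;  [(z + 3)^1] = -1258;  [(z + 3)^2] = 844;  [(z + 3)^3] = -280.

-280*(z + 3)^3 + 844*(z + 3)^2 - 1258*(z + 3) + 739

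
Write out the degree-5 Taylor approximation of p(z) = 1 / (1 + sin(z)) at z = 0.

Write 1/(1+u) = 1 - u + u^2 - u^3 + ... and substitute the series for u.

-61*z^5/120 + 2*z^4/3 - 5*z^3/6 + z^2 - z + 1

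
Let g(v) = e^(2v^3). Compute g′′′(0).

Compute the successive derivatives at the expansion point and divide by k!.
The coefficient of v^3 in the expansion is 2, so g′′′(0) = 3! * (2) = 12.

12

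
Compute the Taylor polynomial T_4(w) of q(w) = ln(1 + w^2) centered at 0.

-w^4/2 + w^2

[w^0] = 0;  [w^1] = 0;  [w^2] = 1;  [w^3] = 0;  [w^4] = -1/2.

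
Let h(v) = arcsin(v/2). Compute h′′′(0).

1/8

The coefficient of v^3 in the expansion is 1/48, so h′′′(0) = 3! * (1/48) = 1/8.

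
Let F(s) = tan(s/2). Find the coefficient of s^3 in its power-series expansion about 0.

[s^0] = 0;  [s^1] = 1/2;  [s^2] = 0;  [s^3] = 1/24.

1/24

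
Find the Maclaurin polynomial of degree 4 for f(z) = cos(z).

Use the known series and substitute for the argument.
f(0) = 1
f′(0) = 0
f′′(0) = -1
f′′′(0) = 0
f^(4)(0) = 1

z^4/24 - z^2/2 + 1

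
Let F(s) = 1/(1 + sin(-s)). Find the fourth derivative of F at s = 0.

16

Substitute the inner expansion into the outer series and collect powers.
The coefficient of s^4 in the expansion is 2/3, so F^(4)(0) = 4! * (2/3) = 16.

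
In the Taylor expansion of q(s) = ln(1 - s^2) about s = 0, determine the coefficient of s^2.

-1

q(0) = 0
q′(0) = 0
q′′(0) = -2
Then c_k = q^(k)(0)/k! gives each Taylor coefficient.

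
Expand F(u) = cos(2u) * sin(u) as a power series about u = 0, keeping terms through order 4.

-13*u^3/6 + u

Take the Cauchy product of the two expansions.
F(0) = 0
F′(0) = 1
F′′(0) = 0
F′′′(0) = -13
F^(4)(0) = 0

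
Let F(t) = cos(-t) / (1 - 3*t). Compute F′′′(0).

Multiply the numerator's expansion by the denominator's geometric series.
From the series, [t^3] F = 51/2; multiply by 3! = 6 to get 153.

153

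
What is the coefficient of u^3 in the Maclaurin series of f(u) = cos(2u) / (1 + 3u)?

-21

Expand each factor separately, then convolve coefficients.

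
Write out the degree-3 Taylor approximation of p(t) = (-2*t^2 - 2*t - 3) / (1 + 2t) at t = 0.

Shift and add copies of the series according to the polynomial's terms.
p(0) = -3
p′(0) = 4
p′′(0) = -20
p′′′(0) = 120
Dividing each by k! gives the coefficients c_0, ..., c_3.

20*t^3 - 10*t^2 + 4*t - 3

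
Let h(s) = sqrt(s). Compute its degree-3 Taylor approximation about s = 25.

Compute the successive derivatives at the expansion point and divide by k!.
h(25) = 5
h′(25) = 1/10
h′′(25) = -1/500
h′′′(25) = 3/25000
The Taylor polynomial is Σ h^(k)(25)/k! · (s - 25)^k.

(s - 25)^3/50000 - (s - 25)^2/1000 + (s - 25)/10 + 5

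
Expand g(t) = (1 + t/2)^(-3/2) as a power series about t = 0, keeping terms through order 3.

-35*t^3/128 + 15*t^2/32 - 3*t/4 + 1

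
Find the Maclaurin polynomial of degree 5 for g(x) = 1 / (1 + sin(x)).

-61*x^5/120 + 2*x^4/3 - 5*x^3/6 + x^2 - x + 1

Use the geometric series for the reciprocal, then substitute.
g(0) = 1
g′(0) = -1
g′′(0) = 2
g′′′(0) = -5
g^(4)(0) = 16
g^(5)(0) = -61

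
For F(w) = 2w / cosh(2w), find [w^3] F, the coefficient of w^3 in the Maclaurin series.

-4

Invert the denominator's series and multiply.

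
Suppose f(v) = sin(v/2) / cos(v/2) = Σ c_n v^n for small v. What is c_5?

1/240

Invert the denominator's series and multiply.
f(0) = 0
f′(0) = 1/2
f′′(0) = 0
f′′′(0) = 1/4
f^(4)(0) = 0
f^(5)(0) = 1/2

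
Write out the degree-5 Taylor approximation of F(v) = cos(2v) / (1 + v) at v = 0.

v^5/3 - v^4/3 + v^3 - v^2 - v + 1

Take the Cauchy product of the two expansions.
F(0) = 1
F′(0) = -1
F′′(0) = -2
F′′′(0) = 6
F^(4)(0) = -8
F^(5)(0) = 40
Then c_k = F^(k)(0)/k! gives each Taylor coefficient.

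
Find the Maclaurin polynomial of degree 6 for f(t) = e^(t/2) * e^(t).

81*t^6/5120 + 81*t^5/1280 + 27*t^4/128 + 9*t^3/16 + 9*t^2/8 + 3*t/2 + 1

Expand each factor separately, then convolve coefficients.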